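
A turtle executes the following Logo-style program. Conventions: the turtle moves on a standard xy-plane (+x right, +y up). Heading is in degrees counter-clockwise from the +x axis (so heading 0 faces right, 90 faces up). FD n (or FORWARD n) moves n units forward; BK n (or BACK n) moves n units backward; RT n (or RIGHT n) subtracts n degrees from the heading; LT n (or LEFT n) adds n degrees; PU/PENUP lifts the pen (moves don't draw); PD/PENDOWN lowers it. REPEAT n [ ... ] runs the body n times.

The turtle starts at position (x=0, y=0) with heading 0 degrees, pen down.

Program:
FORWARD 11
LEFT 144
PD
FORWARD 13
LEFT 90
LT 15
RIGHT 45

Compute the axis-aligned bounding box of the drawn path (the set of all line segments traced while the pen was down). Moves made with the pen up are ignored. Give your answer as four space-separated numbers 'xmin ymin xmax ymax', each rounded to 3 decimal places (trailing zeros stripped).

Executing turtle program step by step:
Start: pos=(0,0), heading=0, pen down
FD 11: (0,0) -> (11,0) [heading=0, draw]
LT 144: heading 0 -> 144
PD: pen down
FD 13: (11,0) -> (0.483,7.641) [heading=144, draw]
LT 90: heading 144 -> 234
LT 15: heading 234 -> 249
RT 45: heading 249 -> 204
Final: pos=(0.483,7.641), heading=204, 2 segment(s) drawn

Segment endpoints: x in {0, 0.483, 11}, y in {0, 7.641}
xmin=0, ymin=0, xmax=11, ymax=7.641

Answer: 0 0 11 7.641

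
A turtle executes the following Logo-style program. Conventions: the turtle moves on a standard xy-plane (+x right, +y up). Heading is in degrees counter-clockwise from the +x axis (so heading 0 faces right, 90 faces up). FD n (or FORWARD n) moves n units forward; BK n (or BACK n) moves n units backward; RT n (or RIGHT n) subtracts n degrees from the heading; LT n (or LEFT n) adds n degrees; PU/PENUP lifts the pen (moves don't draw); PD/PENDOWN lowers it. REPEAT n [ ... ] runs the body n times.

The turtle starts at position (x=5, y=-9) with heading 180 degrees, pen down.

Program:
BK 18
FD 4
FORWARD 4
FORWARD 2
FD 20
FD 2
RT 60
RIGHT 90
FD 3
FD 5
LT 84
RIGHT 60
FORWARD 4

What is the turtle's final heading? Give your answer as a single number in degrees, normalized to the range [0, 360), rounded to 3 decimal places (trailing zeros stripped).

Executing turtle program step by step:
Start: pos=(5,-9), heading=180, pen down
BK 18: (5,-9) -> (23,-9) [heading=180, draw]
FD 4: (23,-9) -> (19,-9) [heading=180, draw]
FD 4: (19,-9) -> (15,-9) [heading=180, draw]
FD 2: (15,-9) -> (13,-9) [heading=180, draw]
FD 20: (13,-9) -> (-7,-9) [heading=180, draw]
FD 2: (-7,-9) -> (-9,-9) [heading=180, draw]
RT 60: heading 180 -> 120
RT 90: heading 120 -> 30
FD 3: (-9,-9) -> (-6.402,-7.5) [heading=30, draw]
FD 5: (-6.402,-7.5) -> (-2.072,-5) [heading=30, draw]
LT 84: heading 30 -> 114
RT 60: heading 114 -> 54
FD 4: (-2.072,-5) -> (0.279,-1.764) [heading=54, draw]
Final: pos=(0.279,-1.764), heading=54, 9 segment(s) drawn

Answer: 54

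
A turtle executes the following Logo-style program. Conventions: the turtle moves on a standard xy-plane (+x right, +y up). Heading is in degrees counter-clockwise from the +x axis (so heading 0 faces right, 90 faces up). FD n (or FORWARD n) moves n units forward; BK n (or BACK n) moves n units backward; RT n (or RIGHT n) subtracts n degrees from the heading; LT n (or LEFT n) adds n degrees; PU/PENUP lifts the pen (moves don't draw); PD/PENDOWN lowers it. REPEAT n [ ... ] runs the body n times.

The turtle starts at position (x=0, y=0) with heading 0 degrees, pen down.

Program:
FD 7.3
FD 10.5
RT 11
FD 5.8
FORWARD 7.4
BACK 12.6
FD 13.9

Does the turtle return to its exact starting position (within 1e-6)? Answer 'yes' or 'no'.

Executing turtle program step by step:
Start: pos=(0,0), heading=0, pen down
FD 7.3: (0,0) -> (7.3,0) [heading=0, draw]
FD 10.5: (7.3,0) -> (17.8,0) [heading=0, draw]
RT 11: heading 0 -> 349
FD 5.8: (17.8,0) -> (23.493,-1.107) [heading=349, draw]
FD 7.4: (23.493,-1.107) -> (30.757,-2.519) [heading=349, draw]
BK 12.6: (30.757,-2.519) -> (18.389,-0.114) [heading=349, draw]
FD 13.9: (18.389,-0.114) -> (32.034,-2.767) [heading=349, draw]
Final: pos=(32.034,-2.767), heading=349, 6 segment(s) drawn

Start position: (0, 0)
Final position: (32.034, -2.767)
Distance = 32.153; >= 1e-6 -> NOT closed

Answer: no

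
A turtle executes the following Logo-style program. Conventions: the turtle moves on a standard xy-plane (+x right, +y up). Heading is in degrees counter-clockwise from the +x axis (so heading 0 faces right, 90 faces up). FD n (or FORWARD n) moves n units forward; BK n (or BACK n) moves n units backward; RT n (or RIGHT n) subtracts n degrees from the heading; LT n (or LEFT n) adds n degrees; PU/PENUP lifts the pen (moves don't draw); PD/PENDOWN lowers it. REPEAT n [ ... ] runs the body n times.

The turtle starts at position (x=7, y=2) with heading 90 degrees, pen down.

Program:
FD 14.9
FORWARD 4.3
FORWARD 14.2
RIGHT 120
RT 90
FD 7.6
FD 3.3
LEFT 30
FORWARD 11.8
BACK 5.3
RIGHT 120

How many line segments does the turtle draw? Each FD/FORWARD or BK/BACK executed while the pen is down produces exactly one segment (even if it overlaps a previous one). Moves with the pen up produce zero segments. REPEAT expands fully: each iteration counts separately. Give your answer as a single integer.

Executing turtle program step by step:
Start: pos=(7,2), heading=90, pen down
FD 14.9: (7,2) -> (7,16.9) [heading=90, draw]
FD 4.3: (7,16.9) -> (7,21.2) [heading=90, draw]
FD 14.2: (7,21.2) -> (7,35.4) [heading=90, draw]
RT 120: heading 90 -> 330
RT 90: heading 330 -> 240
FD 7.6: (7,35.4) -> (3.2,28.818) [heading=240, draw]
FD 3.3: (3.2,28.818) -> (1.55,25.96) [heading=240, draw]
LT 30: heading 240 -> 270
FD 11.8: (1.55,25.96) -> (1.55,14.16) [heading=270, draw]
BK 5.3: (1.55,14.16) -> (1.55,19.46) [heading=270, draw]
RT 120: heading 270 -> 150
Final: pos=(1.55,19.46), heading=150, 7 segment(s) drawn
Segments drawn: 7

Answer: 7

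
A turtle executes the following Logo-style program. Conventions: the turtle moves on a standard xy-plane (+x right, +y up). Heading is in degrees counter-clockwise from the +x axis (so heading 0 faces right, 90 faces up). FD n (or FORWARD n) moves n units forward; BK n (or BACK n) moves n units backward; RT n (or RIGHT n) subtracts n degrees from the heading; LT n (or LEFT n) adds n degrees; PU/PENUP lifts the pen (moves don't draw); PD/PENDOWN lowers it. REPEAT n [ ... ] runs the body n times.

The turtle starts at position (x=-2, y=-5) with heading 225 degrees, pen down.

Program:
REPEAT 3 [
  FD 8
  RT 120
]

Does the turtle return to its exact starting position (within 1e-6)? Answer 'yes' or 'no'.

Answer: yes

Derivation:
Executing turtle program step by step:
Start: pos=(-2,-5), heading=225, pen down
REPEAT 3 [
  -- iteration 1/3 --
  FD 8: (-2,-5) -> (-7.657,-10.657) [heading=225, draw]
  RT 120: heading 225 -> 105
  -- iteration 2/3 --
  FD 8: (-7.657,-10.657) -> (-9.727,-2.929) [heading=105, draw]
  RT 120: heading 105 -> 345
  -- iteration 3/3 --
  FD 8: (-9.727,-2.929) -> (-2,-5) [heading=345, draw]
  RT 120: heading 345 -> 225
]
Final: pos=(-2,-5), heading=225, 3 segment(s) drawn

Start position: (-2, -5)
Final position: (-2, -5)
Distance = 0; < 1e-6 -> CLOSED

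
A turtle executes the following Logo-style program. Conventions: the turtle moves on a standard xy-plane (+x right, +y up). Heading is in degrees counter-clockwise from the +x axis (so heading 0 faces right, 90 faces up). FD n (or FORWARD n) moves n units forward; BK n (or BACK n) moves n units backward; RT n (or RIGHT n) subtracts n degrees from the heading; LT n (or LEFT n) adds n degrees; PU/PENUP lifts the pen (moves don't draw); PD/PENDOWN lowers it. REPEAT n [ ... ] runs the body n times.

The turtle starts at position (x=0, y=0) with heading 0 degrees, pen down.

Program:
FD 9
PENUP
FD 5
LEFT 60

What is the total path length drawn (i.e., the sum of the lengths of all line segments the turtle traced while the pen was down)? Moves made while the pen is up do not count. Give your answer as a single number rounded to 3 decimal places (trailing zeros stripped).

Executing turtle program step by step:
Start: pos=(0,0), heading=0, pen down
FD 9: (0,0) -> (9,0) [heading=0, draw]
PU: pen up
FD 5: (9,0) -> (14,0) [heading=0, move]
LT 60: heading 0 -> 60
Final: pos=(14,0), heading=60, 1 segment(s) drawn

Segment lengths:
  seg 1: (0,0) -> (9,0), length = 9
Total = 9

Answer: 9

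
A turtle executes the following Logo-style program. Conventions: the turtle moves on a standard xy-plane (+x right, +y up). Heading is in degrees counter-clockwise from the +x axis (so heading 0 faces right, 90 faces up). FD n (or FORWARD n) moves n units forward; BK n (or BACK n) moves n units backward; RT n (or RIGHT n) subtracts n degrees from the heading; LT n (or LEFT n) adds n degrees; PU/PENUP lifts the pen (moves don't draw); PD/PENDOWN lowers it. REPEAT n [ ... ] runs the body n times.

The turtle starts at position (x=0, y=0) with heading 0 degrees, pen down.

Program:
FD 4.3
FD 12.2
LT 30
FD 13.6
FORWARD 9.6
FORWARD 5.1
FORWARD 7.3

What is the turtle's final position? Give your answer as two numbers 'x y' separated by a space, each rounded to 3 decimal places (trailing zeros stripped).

Executing turtle program step by step:
Start: pos=(0,0), heading=0, pen down
FD 4.3: (0,0) -> (4.3,0) [heading=0, draw]
FD 12.2: (4.3,0) -> (16.5,0) [heading=0, draw]
LT 30: heading 0 -> 30
FD 13.6: (16.5,0) -> (28.278,6.8) [heading=30, draw]
FD 9.6: (28.278,6.8) -> (36.592,11.6) [heading=30, draw]
FD 5.1: (36.592,11.6) -> (41.009,14.15) [heading=30, draw]
FD 7.3: (41.009,14.15) -> (47.331,17.8) [heading=30, draw]
Final: pos=(47.331,17.8), heading=30, 6 segment(s) drawn

Answer: 47.331 17.8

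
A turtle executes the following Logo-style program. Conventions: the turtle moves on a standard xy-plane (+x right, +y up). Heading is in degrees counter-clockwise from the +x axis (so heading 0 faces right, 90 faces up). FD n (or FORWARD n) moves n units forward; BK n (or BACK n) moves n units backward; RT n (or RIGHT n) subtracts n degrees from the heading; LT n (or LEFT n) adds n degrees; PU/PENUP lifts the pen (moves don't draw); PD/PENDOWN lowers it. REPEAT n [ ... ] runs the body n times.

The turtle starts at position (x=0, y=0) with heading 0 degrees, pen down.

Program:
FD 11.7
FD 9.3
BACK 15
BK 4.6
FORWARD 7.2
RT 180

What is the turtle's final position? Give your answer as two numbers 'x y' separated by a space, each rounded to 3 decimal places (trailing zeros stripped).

Answer: 8.6 0

Derivation:
Executing turtle program step by step:
Start: pos=(0,0), heading=0, pen down
FD 11.7: (0,0) -> (11.7,0) [heading=0, draw]
FD 9.3: (11.7,0) -> (21,0) [heading=0, draw]
BK 15: (21,0) -> (6,0) [heading=0, draw]
BK 4.6: (6,0) -> (1.4,0) [heading=0, draw]
FD 7.2: (1.4,0) -> (8.6,0) [heading=0, draw]
RT 180: heading 0 -> 180
Final: pos=(8.6,0), heading=180, 5 segment(s) drawn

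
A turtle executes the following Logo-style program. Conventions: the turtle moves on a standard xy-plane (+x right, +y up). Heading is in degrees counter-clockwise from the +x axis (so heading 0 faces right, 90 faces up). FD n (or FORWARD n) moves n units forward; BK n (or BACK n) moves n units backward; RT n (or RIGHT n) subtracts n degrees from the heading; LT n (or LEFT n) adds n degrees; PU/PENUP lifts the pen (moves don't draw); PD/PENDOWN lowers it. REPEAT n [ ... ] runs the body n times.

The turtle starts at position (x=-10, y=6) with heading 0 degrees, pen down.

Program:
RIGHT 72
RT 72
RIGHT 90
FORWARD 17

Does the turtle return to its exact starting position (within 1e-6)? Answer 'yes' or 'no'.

Answer: no

Derivation:
Executing turtle program step by step:
Start: pos=(-10,6), heading=0, pen down
RT 72: heading 0 -> 288
RT 72: heading 288 -> 216
RT 90: heading 216 -> 126
FD 17: (-10,6) -> (-19.992,19.753) [heading=126, draw]
Final: pos=(-19.992,19.753), heading=126, 1 segment(s) drawn

Start position: (-10, 6)
Final position: (-19.992, 19.753)
Distance = 17; >= 1e-6 -> NOT closed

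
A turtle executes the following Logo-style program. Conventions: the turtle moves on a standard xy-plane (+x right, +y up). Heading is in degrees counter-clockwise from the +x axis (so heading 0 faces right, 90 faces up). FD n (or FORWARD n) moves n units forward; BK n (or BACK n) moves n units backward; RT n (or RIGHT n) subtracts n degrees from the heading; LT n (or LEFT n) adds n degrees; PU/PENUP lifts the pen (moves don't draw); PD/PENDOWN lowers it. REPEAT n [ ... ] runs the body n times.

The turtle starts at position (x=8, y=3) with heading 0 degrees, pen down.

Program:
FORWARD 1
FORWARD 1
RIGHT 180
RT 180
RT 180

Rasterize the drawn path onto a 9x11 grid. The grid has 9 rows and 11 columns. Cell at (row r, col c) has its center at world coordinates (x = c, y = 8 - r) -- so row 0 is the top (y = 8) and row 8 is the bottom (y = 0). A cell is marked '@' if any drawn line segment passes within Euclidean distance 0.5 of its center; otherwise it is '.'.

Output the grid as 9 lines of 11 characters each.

Answer: ...........
...........
...........
...........
...........
........@@@
...........
...........
...........

Derivation:
Segment 0: (8,3) -> (9,3)
Segment 1: (9,3) -> (10,3)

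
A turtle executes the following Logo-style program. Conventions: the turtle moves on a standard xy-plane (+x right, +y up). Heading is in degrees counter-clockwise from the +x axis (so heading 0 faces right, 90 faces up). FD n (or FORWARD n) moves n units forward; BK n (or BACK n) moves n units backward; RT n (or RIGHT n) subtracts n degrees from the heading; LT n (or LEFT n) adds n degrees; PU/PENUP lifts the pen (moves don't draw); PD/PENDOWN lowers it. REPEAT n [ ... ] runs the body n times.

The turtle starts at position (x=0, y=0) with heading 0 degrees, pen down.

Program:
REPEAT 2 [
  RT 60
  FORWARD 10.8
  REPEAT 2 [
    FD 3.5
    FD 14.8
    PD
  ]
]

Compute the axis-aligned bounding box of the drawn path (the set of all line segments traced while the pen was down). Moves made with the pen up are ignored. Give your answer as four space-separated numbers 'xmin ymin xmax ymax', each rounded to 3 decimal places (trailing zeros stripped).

Answer: 0 -82.099 23.7 0

Derivation:
Executing turtle program step by step:
Start: pos=(0,0), heading=0, pen down
REPEAT 2 [
  -- iteration 1/2 --
  RT 60: heading 0 -> 300
  FD 10.8: (0,0) -> (5.4,-9.353) [heading=300, draw]
  REPEAT 2 [
    -- iteration 1/2 --
    FD 3.5: (5.4,-9.353) -> (7.15,-12.384) [heading=300, draw]
    FD 14.8: (7.15,-12.384) -> (14.55,-25.201) [heading=300, draw]
    PD: pen down
    -- iteration 2/2 --
    FD 3.5: (14.55,-25.201) -> (16.3,-28.232) [heading=300, draw]
    FD 14.8: (16.3,-28.232) -> (23.7,-41.05) [heading=300, draw]
    PD: pen down
  ]
  -- iteration 2/2 --
  RT 60: heading 300 -> 240
  FD 10.8: (23.7,-41.05) -> (18.3,-50.403) [heading=240, draw]
  REPEAT 2 [
    -- iteration 1/2 --
    FD 3.5: (18.3,-50.403) -> (16.55,-53.434) [heading=240, draw]
    FD 14.8: (16.55,-53.434) -> (9.15,-66.251) [heading=240, draw]
    PD: pen down
    -- iteration 2/2 --
    FD 3.5: (9.15,-66.251) -> (7.4,-69.282) [heading=240, draw]
    FD 14.8: (7.4,-69.282) -> (0,-82.099) [heading=240, draw]
    PD: pen down
  ]
]
Final: pos=(0,-82.099), heading=240, 10 segment(s) drawn

Segment endpoints: x in {0, 0, 5.4, 7.15, 7.4, 9.15, 14.55, 16.3, 16.55, 18.3, 23.7}, y in {-82.099, -69.282, -66.251, -53.434, -50.403, -41.05, -28.232, -25.201, -12.384, -9.353, 0}
xmin=0, ymin=-82.099, xmax=23.7, ymax=0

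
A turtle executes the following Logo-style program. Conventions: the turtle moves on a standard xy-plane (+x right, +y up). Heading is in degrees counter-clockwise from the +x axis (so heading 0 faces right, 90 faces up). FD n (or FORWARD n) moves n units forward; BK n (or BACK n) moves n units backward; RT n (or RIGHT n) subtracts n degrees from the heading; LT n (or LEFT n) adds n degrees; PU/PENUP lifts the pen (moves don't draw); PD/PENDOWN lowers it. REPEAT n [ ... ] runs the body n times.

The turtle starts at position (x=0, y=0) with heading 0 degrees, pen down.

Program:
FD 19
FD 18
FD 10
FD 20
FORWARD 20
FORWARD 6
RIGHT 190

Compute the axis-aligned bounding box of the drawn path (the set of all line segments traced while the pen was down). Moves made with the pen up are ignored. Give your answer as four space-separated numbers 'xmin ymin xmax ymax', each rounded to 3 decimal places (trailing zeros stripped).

Answer: 0 0 93 0

Derivation:
Executing turtle program step by step:
Start: pos=(0,0), heading=0, pen down
FD 19: (0,0) -> (19,0) [heading=0, draw]
FD 18: (19,0) -> (37,0) [heading=0, draw]
FD 10: (37,0) -> (47,0) [heading=0, draw]
FD 20: (47,0) -> (67,0) [heading=0, draw]
FD 20: (67,0) -> (87,0) [heading=0, draw]
FD 6: (87,0) -> (93,0) [heading=0, draw]
RT 190: heading 0 -> 170
Final: pos=(93,0), heading=170, 6 segment(s) drawn

Segment endpoints: x in {0, 19, 37, 47, 67, 87, 93}, y in {0}
xmin=0, ymin=0, xmax=93, ymax=0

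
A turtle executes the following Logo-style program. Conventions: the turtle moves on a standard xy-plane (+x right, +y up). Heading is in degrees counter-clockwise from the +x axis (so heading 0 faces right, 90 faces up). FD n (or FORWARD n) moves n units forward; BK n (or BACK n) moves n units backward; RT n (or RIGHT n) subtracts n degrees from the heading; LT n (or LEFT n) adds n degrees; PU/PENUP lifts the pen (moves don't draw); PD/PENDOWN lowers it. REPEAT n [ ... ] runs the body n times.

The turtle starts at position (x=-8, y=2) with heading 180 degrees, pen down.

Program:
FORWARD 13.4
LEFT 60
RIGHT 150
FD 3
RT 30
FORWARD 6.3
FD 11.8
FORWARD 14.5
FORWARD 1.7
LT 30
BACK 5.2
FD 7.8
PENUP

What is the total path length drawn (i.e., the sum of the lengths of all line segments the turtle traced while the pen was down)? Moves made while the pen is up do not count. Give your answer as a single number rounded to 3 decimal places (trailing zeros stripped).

Answer: 63.7

Derivation:
Executing turtle program step by step:
Start: pos=(-8,2), heading=180, pen down
FD 13.4: (-8,2) -> (-21.4,2) [heading=180, draw]
LT 60: heading 180 -> 240
RT 150: heading 240 -> 90
FD 3: (-21.4,2) -> (-21.4,5) [heading=90, draw]
RT 30: heading 90 -> 60
FD 6.3: (-21.4,5) -> (-18.25,10.456) [heading=60, draw]
FD 11.8: (-18.25,10.456) -> (-12.35,20.675) [heading=60, draw]
FD 14.5: (-12.35,20.675) -> (-5.1,33.232) [heading=60, draw]
FD 1.7: (-5.1,33.232) -> (-4.25,34.705) [heading=60, draw]
LT 30: heading 60 -> 90
BK 5.2: (-4.25,34.705) -> (-4.25,29.505) [heading=90, draw]
FD 7.8: (-4.25,29.505) -> (-4.25,37.305) [heading=90, draw]
PU: pen up
Final: pos=(-4.25,37.305), heading=90, 8 segment(s) drawn

Segment lengths:
  seg 1: (-8,2) -> (-21.4,2), length = 13.4
  seg 2: (-21.4,2) -> (-21.4,5), length = 3
  seg 3: (-21.4,5) -> (-18.25,10.456), length = 6.3
  seg 4: (-18.25,10.456) -> (-12.35,20.675), length = 11.8
  seg 5: (-12.35,20.675) -> (-5.1,33.232), length = 14.5
  seg 6: (-5.1,33.232) -> (-4.25,34.705), length = 1.7
  seg 7: (-4.25,34.705) -> (-4.25,29.505), length = 5.2
  seg 8: (-4.25,29.505) -> (-4.25,37.305), length = 7.8
Total = 63.7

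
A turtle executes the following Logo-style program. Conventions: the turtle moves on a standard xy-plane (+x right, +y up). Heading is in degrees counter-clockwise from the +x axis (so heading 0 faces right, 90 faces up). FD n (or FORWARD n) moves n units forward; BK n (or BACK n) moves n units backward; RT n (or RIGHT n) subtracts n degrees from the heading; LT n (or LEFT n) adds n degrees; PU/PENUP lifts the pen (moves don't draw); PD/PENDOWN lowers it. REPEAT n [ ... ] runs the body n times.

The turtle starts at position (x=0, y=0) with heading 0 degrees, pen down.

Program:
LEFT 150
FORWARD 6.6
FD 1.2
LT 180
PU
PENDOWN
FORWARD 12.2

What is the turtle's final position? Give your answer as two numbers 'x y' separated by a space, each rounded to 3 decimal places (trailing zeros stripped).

Answer: 3.811 -2.2

Derivation:
Executing turtle program step by step:
Start: pos=(0,0), heading=0, pen down
LT 150: heading 0 -> 150
FD 6.6: (0,0) -> (-5.716,3.3) [heading=150, draw]
FD 1.2: (-5.716,3.3) -> (-6.755,3.9) [heading=150, draw]
LT 180: heading 150 -> 330
PU: pen up
PD: pen down
FD 12.2: (-6.755,3.9) -> (3.811,-2.2) [heading=330, draw]
Final: pos=(3.811,-2.2), heading=330, 3 segment(s) drawn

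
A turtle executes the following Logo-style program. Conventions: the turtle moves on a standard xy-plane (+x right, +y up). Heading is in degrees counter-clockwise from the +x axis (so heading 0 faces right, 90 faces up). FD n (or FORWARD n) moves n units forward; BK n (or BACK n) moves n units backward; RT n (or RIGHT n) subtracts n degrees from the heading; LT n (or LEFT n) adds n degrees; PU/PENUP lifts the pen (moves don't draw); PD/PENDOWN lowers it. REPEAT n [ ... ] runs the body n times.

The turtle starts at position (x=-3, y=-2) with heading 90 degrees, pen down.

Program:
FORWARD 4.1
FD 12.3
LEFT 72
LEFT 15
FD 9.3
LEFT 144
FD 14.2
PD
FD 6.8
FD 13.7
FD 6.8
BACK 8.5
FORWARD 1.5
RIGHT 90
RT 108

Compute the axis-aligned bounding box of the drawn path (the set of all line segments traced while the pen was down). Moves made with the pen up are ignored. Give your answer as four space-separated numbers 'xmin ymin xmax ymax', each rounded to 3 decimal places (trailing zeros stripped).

Answer: -12.287 -11.23 19.964 14.887

Derivation:
Executing turtle program step by step:
Start: pos=(-3,-2), heading=90, pen down
FD 4.1: (-3,-2) -> (-3,2.1) [heading=90, draw]
FD 12.3: (-3,2.1) -> (-3,14.4) [heading=90, draw]
LT 72: heading 90 -> 162
LT 15: heading 162 -> 177
FD 9.3: (-3,14.4) -> (-12.287,14.887) [heading=177, draw]
LT 144: heading 177 -> 321
FD 14.2: (-12.287,14.887) -> (-1.252,5.95) [heading=321, draw]
PD: pen down
FD 6.8: (-1.252,5.95) -> (4.033,1.671) [heading=321, draw]
FD 13.7: (4.033,1.671) -> (14.68,-6.951) [heading=321, draw]
FD 6.8: (14.68,-6.951) -> (19.964,-11.23) [heading=321, draw]
BK 8.5: (19.964,-11.23) -> (13.359,-5.881) [heading=321, draw]
FD 1.5: (13.359,-5.881) -> (14.524,-6.825) [heading=321, draw]
RT 90: heading 321 -> 231
RT 108: heading 231 -> 123
Final: pos=(14.524,-6.825), heading=123, 9 segment(s) drawn

Segment endpoints: x in {-12.287, -3, -3, -3, -1.252, 4.033, 13.359, 14.524, 14.68, 19.964}, y in {-11.23, -6.951, -6.825, -5.881, -2, 1.671, 2.1, 5.95, 14.4, 14.887}
xmin=-12.287, ymin=-11.23, xmax=19.964, ymax=14.887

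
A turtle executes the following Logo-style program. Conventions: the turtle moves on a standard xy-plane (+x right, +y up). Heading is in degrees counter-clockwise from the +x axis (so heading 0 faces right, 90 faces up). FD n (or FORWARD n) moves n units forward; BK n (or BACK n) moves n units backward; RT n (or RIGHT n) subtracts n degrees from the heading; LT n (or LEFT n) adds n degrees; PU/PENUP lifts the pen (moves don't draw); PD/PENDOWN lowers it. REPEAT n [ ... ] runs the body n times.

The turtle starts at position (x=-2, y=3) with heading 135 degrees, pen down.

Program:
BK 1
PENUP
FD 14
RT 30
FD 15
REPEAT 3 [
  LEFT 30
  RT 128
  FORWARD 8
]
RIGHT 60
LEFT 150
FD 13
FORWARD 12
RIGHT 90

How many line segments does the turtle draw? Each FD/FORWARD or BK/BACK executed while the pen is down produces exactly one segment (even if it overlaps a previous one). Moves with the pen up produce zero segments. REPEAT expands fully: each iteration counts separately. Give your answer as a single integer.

Executing turtle program step by step:
Start: pos=(-2,3), heading=135, pen down
BK 1: (-2,3) -> (-1.293,2.293) [heading=135, draw]
PU: pen up
FD 14: (-1.293,2.293) -> (-11.192,12.192) [heading=135, move]
RT 30: heading 135 -> 105
FD 15: (-11.192,12.192) -> (-15.075,26.681) [heading=105, move]
REPEAT 3 [
  -- iteration 1/3 --
  LT 30: heading 105 -> 135
  RT 128: heading 135 -> 7
  FD 8: (-15.075,26.681) -> (-7.134,27.656) [heading=7, move]
  -- iteration 2/3 --
  LT 30: heading 7 -> 37
  RT 128: heading 37 -> 269
  FD 8: (-7.134,27.656) -> (-7.274,19.657) [heading=269, move]
  -- iteration 3/3 --
  LT 30: heading 269 -> 299
  RT 128: heading 299 -> 171
  FD 8: (-7.274,19.657) -> (-15.175,20.909) [heading=171, move]
]
RT 60: heading 171 -> 111
LT 150: heading 111 -> 261
FD 13: (-15.175,20.909) -> (-17.209,8.069) [heading=261, move]
FD 12: (-17.209,8.069) -> (-19.086,-3.783) [heading=261, move]
RT 90: heading 261 -> 171
Final: pos=(-19.086,-3.783), heading=171, 1 segment(s) drawn
Segments drawn: 1

Answer: 1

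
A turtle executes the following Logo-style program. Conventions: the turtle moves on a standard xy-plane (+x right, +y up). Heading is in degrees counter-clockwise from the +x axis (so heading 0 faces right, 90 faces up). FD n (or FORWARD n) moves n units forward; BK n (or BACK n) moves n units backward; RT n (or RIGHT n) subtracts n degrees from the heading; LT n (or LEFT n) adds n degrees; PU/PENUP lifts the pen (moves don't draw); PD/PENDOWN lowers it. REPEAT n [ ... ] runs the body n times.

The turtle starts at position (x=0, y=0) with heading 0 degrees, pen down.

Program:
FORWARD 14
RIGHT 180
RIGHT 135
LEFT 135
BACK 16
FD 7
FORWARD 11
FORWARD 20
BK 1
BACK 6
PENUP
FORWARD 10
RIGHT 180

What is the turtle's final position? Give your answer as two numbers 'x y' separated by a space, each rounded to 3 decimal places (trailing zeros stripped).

Executing turtle program step by step:
Start: pos=(0,0), heading=0, pen down
FD 14: (0,0) -> (14,0) [heading=0, draw]
RT 180: heading 0 -> 180
RT 135: heading 180 -> 45
LT 135: heading 45 -> 180
BK 16: (14,0) -> (30,0) [heading=180, draw]
FD 7: (30,0) -> (23,0) [heading=180, draw]
FD 11: (23,0) -> (12,0) [heading=180, draw]
FD 20: (12,0) -> (-8,0) [heading=180, draw]
BK 1: (-8,0) -> (-7,0) [heading=180, draw]
BK 6: (-7,0) -> (-1,0) [heading=180, draw]
PU: pen up
FD 10: (-1,0) -> (-11,0) [heading=180, move]
RT 180: heading 180 -> 0
Final: pos=(-11,0), heading=0, 7 segment(s) drawn

Answer: -11 0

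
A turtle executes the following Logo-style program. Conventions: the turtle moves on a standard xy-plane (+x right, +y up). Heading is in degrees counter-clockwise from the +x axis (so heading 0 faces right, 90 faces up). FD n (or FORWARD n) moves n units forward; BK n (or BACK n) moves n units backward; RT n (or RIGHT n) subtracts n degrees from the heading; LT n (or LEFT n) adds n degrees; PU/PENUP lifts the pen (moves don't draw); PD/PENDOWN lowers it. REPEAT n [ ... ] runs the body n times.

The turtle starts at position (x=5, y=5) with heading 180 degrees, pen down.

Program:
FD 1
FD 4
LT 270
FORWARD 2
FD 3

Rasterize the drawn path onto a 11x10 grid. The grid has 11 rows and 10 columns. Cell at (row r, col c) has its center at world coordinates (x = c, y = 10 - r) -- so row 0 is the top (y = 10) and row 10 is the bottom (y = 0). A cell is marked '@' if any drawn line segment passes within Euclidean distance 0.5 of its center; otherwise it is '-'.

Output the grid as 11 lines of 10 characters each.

Segment 0: (5,5) -> (4,5)
Segment 1: (4,5) -> (0,5)
Segment 2: (0,5) -> (0,7)
Segment 3: (0,7) -> (0,10)

Answer: @---------
@---------
@---------
@---------
@---------
@@@@@@----
----------
----------
----------
----------
----------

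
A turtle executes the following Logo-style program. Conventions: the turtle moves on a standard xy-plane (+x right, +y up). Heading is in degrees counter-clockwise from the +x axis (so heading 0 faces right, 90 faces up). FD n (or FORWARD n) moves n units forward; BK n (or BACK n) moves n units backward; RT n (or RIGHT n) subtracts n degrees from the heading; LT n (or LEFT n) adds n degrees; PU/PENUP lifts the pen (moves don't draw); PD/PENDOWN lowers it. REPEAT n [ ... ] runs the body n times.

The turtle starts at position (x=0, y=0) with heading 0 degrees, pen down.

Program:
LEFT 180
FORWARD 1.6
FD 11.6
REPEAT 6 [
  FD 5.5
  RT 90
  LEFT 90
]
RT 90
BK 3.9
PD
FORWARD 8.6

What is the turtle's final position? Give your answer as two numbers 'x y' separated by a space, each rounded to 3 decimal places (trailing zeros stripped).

Executing turtle program step by step:
Start: pos=(0,0), heading=0, pen down
LT 180: heading 0 -> 180
FD 1.6: (0,0) -> (-1.6,0) [heading=180, draw]
FD 11.6: (-1.6,0) -> (-13.2,0) [heading=180, draw]
REPEAT 6 [
  -- iteration 1/6 --
  FD 5.5: (-13.2,0) -> (-18.7,0) [heading=180, draw]
  RT 90: heading 180 -> 90
  LT 90: heading 90 -> 180
  -- iteration 2/6 --
  FD 5.5: (-18.7,0) -> (-24.2,0) [heading=180, draw]
  RT 90: heading 180 -> 90
  LT 90: heading 90 -> 180
  -- iteration 3/6 --
  FD 5.5: (-24.2,0) -> (-29.7,0) [heading=180, draw]
  RT 90: heading 180 -> 90
  LT 90: heading 90 -> 180
  -- iteration 4/6 --
  FD 5.5: (-29.7,0) -> (-35.2,0) [heading=180, draw]
  RT 90: heading 180 -> 90
  LT 90: heading 90 -> 180
  -- iteration 5/6 --
  FD 5.5: (-35.2,0) -> (-40.7,0) [heading=180, draw]
  RT 90: heading 180 -> 90
  LT 90: heading 90 -> 180
  -- iteration 6/6 --
  FD 5.5: (-40.7,0) -> (-46.2,0) [heading=180, draw]
  RT 90: heading 180 -> 90
  LT 90: heading 90 -> 180
]
RT 90: heading 180 -> 90
BK 3.9: (-46.2,0) -> (-46.2,-3.9) [heading=90, draw]
PD: pen down
FD 8.6: (-46.2,-3.9) -> (-46.2,4.7) [heading=90, draw]
Final: pos=(-46.2,4.7), heading=90, 10 segment(s) drawn

Answer: -46.2 4.7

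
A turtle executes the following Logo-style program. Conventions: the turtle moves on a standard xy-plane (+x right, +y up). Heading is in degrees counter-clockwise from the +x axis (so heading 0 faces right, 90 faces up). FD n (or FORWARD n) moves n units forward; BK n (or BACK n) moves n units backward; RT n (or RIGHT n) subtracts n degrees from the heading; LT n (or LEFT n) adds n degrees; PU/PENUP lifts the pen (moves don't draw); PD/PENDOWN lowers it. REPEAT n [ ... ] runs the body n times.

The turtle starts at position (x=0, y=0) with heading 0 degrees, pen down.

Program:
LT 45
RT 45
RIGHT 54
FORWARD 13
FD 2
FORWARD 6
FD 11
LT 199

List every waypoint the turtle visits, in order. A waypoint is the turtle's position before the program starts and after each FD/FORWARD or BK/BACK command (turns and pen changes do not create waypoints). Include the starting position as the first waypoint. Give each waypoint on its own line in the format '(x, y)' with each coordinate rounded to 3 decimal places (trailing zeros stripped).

Executing turtle program step by step:
Start: pos=(0,0), heading=0, pen down
LT 45: heading 0 -> 45
RT 45: heading 45 -> 0
RT 54: heading 0 -> 306
FD 13: (0,0) -> (7.641,-10.517) [heading=306, draw]
FD 2: (7.641,-10.517) -> (8.817,-12.135) [heading=306, draw]
FD 6: (8.817,-12.135) -> (12.343,-16.989) [heading=306, draw]
FD 11: (12.343,-16.989) -> (18.809,-25.889) [heading=306, draw]
LT 199: heading 306 -> 145
Final: pos=(18.809,-25.889), heading=145, 4 segment(s) drawn
Waypoints (5 total):
(0, 0)
(7.641, -10.517)
(8.817, -12.135)
(12.343, -16.989)
(18.809, -25.889)

Answer: (0, 0)
(7.641, -10.517)
(8.817, -12.135)
(12.343, -16.989)
(18.809, -25.889)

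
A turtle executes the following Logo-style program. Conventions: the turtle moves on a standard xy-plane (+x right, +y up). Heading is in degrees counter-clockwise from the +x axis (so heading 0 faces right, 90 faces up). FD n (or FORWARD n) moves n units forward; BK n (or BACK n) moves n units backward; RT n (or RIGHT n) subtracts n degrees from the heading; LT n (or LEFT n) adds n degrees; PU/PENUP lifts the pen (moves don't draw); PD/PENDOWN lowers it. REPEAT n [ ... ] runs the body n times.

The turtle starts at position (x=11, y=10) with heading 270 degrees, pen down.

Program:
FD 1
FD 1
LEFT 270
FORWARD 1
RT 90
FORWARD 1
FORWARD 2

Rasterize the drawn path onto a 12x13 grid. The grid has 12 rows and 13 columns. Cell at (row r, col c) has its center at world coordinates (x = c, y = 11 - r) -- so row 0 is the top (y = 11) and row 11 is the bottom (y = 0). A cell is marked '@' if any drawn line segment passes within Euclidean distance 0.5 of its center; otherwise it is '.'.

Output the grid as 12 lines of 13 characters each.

Segment 0: (11,10) -> (11,9)
Segment 1: (11,9) -> (11,8)
Segment 2: (11,8) -> (10,8)
Segment 3: (10,8) -> (10,9)
Segment 4: (10,9) -> (10,11)

Answer: ..........@..
..........@@.
..........@@.
..........@@.
.............
.............
.............
.............
.............
.............
.............
.............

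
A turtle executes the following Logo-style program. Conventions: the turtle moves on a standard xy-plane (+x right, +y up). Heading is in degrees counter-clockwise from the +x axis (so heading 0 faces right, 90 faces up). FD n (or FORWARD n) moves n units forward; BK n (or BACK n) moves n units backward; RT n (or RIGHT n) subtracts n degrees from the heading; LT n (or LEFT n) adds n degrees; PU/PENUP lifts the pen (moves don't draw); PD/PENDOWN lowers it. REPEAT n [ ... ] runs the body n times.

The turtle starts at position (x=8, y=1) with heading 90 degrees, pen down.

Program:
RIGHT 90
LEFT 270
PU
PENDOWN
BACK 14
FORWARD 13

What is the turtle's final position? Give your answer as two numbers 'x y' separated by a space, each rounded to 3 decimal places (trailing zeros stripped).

Executing turtle program step by step:
Start: pos=(8,1), heading=90, pen down
RT 90: heading 90 -> 0
LT 270: heading 0 -> 270
PU: pen up
PD: pen down
BK 14: (8,1) -> (8,15) [heading=270, draw]
FD 13: (8,15) -> (8,2) [heading=270, draw]
Final: pos=(8,2), heading=270, 2 segment(s) drawn

Answer: 8 2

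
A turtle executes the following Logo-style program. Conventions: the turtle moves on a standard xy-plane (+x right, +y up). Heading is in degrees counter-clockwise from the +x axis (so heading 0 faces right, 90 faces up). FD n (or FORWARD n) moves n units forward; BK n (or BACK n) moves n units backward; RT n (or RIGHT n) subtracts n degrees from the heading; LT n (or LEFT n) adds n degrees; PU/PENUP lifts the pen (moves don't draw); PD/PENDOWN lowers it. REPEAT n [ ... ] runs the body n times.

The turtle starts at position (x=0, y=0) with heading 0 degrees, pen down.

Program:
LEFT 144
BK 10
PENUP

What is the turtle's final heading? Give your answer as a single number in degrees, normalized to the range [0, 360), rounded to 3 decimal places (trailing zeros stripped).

Answer: 144

Derivation:
Executing turtle program step by step:
Start: pos=(0,0), heading=0, pen down
LT 144: heading 0 -> 144
BK 10: (0,0) -> (8.09,-5.878) [heading=144, draw]
PU: pen up
Final: pos=(8.09,-5.878), heading=144, 1 segment(s) drawn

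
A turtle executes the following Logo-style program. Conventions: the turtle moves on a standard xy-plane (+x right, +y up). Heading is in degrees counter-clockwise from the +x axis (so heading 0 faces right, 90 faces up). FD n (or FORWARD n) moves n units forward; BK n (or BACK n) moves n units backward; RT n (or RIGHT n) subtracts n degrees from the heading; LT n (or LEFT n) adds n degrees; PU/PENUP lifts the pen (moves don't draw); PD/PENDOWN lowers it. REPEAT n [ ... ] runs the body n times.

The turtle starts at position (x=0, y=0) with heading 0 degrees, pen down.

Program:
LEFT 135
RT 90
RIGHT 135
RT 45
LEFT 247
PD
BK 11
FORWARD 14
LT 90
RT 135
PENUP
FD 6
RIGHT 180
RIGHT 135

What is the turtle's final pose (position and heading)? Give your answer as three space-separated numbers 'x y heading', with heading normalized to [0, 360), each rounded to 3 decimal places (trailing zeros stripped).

Answer: 1.221 8.305 112

Derivation:
Executing turtle program step by step:
Start: pos=(0,0), heading=0, pen down
LT 135: heading 0 -> 135
RT 90: heading 135 -> 45
RT 135: heading 45 -> 270
RT 45: heading 270 -> 225
LT 247: heading 225 -> 112
PD: pen down
BK 11: (0,0) -> (4.121,-10.199) [heading=112, draw]
FD 14: (4.121,-10.199) -> (-1.124,2.782) [heading=112, draw]
LT 90: heading 112 -> 202
RT 135: heading 202 -> 67
PU: pen up
FD 6: (-1.124,2.782) -> (1.221,8.305) [heading=67, move]
RT 180: heading 67 -> 247
RT 135: heading 247 -> 112
Final: pos=(1.221,8.305), heading=112, 2 segment(s) drawn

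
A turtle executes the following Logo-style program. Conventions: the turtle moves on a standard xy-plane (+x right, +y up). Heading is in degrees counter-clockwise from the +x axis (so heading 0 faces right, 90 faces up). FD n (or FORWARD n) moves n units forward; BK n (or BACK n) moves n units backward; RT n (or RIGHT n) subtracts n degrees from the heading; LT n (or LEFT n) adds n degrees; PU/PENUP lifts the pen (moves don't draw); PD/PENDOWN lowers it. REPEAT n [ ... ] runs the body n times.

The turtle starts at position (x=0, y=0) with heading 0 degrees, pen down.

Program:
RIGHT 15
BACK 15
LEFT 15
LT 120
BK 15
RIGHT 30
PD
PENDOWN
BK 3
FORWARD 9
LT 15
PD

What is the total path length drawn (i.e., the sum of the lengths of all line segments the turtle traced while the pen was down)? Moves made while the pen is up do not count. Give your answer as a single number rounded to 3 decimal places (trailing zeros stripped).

Executing turtle program step by step:
Start: pos=(0,0), heading=0, pen down
RT 15: heading 0 -> 345
BK 15: (0,0) -> (-14.489,3.882) [heading=345, draw]
LT 15: heading 345 -> 0
LT 120: heading 0 -> 120
BK 15: (-14.489,3.882) -> (-6.989,-9.108) [heading=120, draw]
RT 30: heading 120 -> 90
PD: pen down
PD: pen down
BK 3: (-6.989,-9.108) -> (-6.989,-12.108) [heading=90, draw]
FD 9: (-6.989,-12.108) -> (-6.989,-3.108) [heading=90, draw]
LT 15: heading 90 -> 105
PD: pen down
Final: pos=(-6.989,-3.108), heading=105, 4 segment(s) drawn

Segment lengths:
  seg 1: (0,0) -> (-14.489,3.882), length = 15
  seg 2: (-14.489,3.882) -> (-6.989,-9.108), length = 15
  seg 3: (-6.989,-9.108) -> (-6.989,-12.108), length = 3
  seg 4: (-6.989,-12.108) -> (-6.989,-3.108), length = 9
Total = 42

Answer: 42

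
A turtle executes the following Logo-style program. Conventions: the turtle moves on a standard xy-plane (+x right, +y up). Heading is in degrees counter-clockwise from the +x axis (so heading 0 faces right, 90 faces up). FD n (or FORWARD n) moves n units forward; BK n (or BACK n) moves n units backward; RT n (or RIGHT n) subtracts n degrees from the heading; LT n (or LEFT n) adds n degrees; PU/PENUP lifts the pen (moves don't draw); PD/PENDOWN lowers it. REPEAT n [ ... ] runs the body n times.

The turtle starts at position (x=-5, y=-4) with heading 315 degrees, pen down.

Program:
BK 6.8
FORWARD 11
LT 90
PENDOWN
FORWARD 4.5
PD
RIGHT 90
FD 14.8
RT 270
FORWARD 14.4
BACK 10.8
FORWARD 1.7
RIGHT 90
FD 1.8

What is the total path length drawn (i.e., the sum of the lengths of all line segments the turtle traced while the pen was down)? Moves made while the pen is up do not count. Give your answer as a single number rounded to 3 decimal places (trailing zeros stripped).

Executing turtle program step by step:
Start: pos=(-5,-4), heading=315, pen down
BK 6.8: (-5,-4) -> (-9.808,0.808) [heading=315, draw]
FD 11: (-9.808,0.808) -> (-2.03,-6.97) [heading=315, draw]
LT 90: heading 315 -> 45
PD: pen down
FD 4.5: (-2.03,-6.97) -> (1.152,-3.788) [heading=45, draw]
PD: pen down
RT 90: heading 45 -> 315
FD 14.8: (1.152,-3.788) -> (11.617,-14.253) [heading=315, draw]
RT 270: heading 315 -> 45
FD 14.4: (11.617,-14.253) -> (21.799,-4.071) [heading=45, draw]
BK 10.8: (21.799,-4.071) -> (14.163,-11.707) [heading=45, draw]
FD 1.7: (14.163,-11.707) -> (15.365,-10.505) [heading=45, draw]
RT 90: heading 45 -> 315
FD 1.8: (15.365,-10.505) -> (16.637,-11.778) [heading=315, draw]
Final: pos=(16.637,-11.778), heading=315, 8 segment(s) drawn

Segment lengths:
  seg 1: (-5,-4) -> (-9.808,0.808), length = 6.8
  seg 2: (-9.808,0.808) -> (-2.03,-6.97), length = 11
  seg 3: (-2.03,-6.97) -> (1.152,-3.788), length = 4.5
  seg 4: (1.152,-3.788) -> (11.617,-14.253), length = 14.8
  seg 5: (11.617,-14.253) -> (21.799,-4.071), length = 14.4
  seg 6: (21.799,-4.071) -> (14.163,-11.707), length = 10.8
  seg 7: (14.163,-11.707) -> (15.365,-10.505), length = 1.7
  seg 8: (15.365,-10.505) -> (16.637,-11.778), length = 1.8
Total = 65.8

Answer: 65.8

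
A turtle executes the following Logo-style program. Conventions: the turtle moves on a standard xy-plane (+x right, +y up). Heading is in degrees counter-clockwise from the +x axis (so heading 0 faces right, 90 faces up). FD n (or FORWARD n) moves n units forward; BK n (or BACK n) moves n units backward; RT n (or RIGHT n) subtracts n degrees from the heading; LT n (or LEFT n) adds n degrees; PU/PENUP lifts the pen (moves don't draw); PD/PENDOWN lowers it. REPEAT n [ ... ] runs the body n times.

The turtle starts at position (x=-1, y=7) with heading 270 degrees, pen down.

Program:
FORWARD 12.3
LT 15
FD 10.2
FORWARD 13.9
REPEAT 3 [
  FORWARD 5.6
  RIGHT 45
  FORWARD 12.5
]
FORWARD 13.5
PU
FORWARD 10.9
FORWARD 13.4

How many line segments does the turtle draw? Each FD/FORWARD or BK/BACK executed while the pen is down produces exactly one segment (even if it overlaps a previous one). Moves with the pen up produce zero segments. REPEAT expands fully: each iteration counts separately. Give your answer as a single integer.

Answer: 10

Derivation:
Executing turtle program step by step:
Start: pos=(-1,7), heading=270, pen down
FD 12.3: (-1,7) -> (-1,-5.3) [heading=270, draw]
LT 15: heading 270 -> 285
FD 10.2: (-1,-5.3) -> (1.64,-15.152) [heading=285, draw]
FD 13.9: (1.64,-15.152) -> (5.238,-28.579) [heading=285, draw]
REPEAT 3 [
  -- iteration 1/3 --
  FD 5.6: (5.238,-28.579) -> (6.687,-33.988) [heading=285, draw]
  RT 45: heading 285 -> 240
  FD 12.5: (6.687,-33.988) -> (0.437,-44.813) [heading=240, draw]
  -- iteration 2/3 --
  FD 5.6: (0.437,-44.813) -> (-2.363,-49.663) [heading=240, draw]
  RT 45: heading 240 -> 195
  FD 12.5: (-2.363,-49.663) -> (-14.437,-52.898) [heading=195, draw]
  -- iteration 3/3 --
  FD 5.6: (-14.437,-52.898) -> (-19.846,-54.348) [heading=195, draw]
  RT 45: heading 195 -> 150
  FD 12.5: (-19.846,-54.348) -> (-30.672,-48.098) [heading=150, draw]
]
FD 13.5: (-30.672,-48.098) -> (-42.363,-41.348) [heading=150, draw]
PU: pen up
FD 10.9: (-42.363,-41.348) -> (-51.803,-35.898) [heading=150, move]
FD 13.4: (-51.803,-35.898) -> (-63.407,-29.198) [heading=150, move]
Final: pos=(-63.407,-29.198), heading=150, 10 segment(s) drawn
Segments drawn: 10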